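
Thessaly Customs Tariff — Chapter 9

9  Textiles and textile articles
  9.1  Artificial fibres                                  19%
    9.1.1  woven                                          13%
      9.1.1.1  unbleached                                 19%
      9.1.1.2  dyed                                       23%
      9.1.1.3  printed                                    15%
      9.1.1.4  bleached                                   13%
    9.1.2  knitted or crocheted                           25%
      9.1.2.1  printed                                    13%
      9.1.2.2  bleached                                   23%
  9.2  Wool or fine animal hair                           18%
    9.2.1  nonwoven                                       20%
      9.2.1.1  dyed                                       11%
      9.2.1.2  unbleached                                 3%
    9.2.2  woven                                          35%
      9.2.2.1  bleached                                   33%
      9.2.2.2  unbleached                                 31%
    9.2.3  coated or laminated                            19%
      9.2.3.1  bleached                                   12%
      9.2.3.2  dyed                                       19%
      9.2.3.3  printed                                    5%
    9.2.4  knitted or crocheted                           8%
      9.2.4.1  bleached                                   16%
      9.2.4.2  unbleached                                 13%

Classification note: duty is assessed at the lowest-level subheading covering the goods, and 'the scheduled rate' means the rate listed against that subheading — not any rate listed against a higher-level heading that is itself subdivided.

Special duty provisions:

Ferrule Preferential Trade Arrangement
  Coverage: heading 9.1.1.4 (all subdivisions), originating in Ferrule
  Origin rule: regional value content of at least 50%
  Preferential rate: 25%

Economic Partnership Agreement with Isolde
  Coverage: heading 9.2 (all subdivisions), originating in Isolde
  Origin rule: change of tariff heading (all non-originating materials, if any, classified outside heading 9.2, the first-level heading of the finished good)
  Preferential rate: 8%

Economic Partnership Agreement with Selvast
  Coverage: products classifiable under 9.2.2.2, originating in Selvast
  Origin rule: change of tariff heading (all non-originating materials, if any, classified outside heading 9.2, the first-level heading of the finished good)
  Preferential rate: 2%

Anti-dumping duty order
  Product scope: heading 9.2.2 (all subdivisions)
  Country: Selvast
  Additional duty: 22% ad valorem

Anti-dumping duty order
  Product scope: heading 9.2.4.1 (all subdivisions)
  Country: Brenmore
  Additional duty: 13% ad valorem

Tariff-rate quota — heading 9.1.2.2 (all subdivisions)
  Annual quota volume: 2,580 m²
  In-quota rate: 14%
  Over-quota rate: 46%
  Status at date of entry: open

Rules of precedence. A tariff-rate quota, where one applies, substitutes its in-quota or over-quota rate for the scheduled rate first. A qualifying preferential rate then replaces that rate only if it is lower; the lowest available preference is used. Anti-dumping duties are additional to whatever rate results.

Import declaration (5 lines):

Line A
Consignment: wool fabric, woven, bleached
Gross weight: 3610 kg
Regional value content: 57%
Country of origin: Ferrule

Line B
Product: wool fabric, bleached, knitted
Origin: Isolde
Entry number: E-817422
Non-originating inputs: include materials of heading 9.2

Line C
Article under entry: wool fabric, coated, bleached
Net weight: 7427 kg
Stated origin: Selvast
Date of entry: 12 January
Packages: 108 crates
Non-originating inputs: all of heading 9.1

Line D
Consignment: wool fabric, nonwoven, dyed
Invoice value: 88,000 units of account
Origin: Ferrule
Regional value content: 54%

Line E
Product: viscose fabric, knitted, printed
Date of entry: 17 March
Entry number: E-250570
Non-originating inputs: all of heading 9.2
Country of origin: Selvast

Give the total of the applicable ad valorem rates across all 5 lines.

85%

Line A: wool → 9.2; woven → 9.2.2; bleached → 9.2.2.1. Scheduled 33%. Ferrule agreement on 9.1.1.4: 9.2.2.1 not covered. → 33%.
Line B: wool → 9.2; knitted → 9.2.4; bleached → 9.2.4.1. Scheduled 16%. Isolde agreement on 9.2: CTH not met. → 16%.
Line C: wool → 9.2; coated → 9.2.3; bleached → 9.2.3.1. Scheduled 12%. Selvast agreement on 9.2.2.2: 9.2.3.1 not covered. → 12%.
Line D: wool → 9.2; nonwoven → 9.2.1; dyed → 9.2.1.1. Scheduled 11%. Ferrule agreement on 9.1.1.4: 9.2.1.1 not covered. → 11%.
Line E: viscose → 9.1; knitted → 9.1.2; printed → 9.1.2.1. Scheduled 13%. Selvast agreement on 9.2.2.2: 9.1.2.1 not covered. → 13%.
Sum: 33% + 16% + 12% + 11% + 13% = 85%.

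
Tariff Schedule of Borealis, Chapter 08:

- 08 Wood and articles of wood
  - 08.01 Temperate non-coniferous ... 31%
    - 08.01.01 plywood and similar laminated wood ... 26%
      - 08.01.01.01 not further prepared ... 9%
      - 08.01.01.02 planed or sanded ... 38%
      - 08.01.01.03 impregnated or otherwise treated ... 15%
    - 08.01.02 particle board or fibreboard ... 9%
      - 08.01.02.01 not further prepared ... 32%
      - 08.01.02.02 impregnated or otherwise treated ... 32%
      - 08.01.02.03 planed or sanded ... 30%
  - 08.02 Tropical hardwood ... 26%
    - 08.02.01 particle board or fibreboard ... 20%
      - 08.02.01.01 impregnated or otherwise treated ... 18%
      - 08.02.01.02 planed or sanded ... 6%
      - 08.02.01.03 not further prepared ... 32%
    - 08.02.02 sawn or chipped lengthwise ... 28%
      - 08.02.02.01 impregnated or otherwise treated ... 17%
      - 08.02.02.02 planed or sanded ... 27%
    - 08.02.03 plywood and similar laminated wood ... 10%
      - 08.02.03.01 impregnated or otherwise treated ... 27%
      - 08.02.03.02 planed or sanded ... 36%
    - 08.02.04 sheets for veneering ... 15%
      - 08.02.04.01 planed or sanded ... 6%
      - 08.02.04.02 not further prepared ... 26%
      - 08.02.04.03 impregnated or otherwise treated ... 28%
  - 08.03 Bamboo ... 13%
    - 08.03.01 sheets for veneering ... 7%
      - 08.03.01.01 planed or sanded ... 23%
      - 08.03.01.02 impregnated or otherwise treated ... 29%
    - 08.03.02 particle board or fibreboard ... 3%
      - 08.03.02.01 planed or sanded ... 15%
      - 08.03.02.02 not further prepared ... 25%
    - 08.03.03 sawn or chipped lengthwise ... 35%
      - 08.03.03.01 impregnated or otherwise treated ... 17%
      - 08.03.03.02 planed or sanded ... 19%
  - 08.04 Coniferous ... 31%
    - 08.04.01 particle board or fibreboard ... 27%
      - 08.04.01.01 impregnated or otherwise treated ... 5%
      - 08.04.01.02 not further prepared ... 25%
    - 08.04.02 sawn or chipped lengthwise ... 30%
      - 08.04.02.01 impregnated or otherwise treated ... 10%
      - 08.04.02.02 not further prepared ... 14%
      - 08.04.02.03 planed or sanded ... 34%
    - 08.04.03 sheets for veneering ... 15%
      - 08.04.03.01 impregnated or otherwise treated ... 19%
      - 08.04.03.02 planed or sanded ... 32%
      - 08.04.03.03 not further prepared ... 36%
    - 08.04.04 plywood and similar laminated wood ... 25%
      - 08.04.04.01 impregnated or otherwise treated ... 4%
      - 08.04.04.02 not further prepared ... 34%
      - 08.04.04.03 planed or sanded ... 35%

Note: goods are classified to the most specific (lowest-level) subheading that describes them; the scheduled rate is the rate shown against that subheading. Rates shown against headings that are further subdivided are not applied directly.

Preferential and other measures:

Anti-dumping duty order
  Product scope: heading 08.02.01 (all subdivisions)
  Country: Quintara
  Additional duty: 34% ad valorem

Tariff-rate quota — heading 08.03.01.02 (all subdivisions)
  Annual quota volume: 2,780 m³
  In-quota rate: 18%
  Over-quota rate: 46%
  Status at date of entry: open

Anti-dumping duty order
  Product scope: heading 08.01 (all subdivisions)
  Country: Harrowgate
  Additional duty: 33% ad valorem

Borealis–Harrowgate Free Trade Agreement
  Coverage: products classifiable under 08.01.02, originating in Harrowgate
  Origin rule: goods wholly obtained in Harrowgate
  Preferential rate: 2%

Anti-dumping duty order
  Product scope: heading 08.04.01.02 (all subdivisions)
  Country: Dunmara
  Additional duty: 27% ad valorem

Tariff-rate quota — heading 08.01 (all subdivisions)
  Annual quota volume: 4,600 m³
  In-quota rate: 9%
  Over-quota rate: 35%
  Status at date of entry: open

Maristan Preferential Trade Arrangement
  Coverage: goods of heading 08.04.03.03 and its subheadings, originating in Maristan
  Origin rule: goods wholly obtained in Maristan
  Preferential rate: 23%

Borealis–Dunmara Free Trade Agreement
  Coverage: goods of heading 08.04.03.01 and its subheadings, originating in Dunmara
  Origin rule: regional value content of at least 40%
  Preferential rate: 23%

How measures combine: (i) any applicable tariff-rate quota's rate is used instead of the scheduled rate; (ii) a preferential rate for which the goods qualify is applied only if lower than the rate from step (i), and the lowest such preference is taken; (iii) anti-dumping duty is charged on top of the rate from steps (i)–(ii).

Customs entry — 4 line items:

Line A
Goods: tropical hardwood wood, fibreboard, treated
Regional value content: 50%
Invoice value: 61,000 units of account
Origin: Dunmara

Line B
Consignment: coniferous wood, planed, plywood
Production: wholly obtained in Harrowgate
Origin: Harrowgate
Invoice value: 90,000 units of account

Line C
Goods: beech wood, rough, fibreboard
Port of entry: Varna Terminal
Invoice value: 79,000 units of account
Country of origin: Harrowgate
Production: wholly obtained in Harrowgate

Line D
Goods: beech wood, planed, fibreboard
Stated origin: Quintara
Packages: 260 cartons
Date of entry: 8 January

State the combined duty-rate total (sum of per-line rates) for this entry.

Line A: tropical hardwood → 08.02; fibreboard → 08.02.01; treated → 08.02.01.01. Scheduled 18%. Dunmara agreement on 08.04.03.01: 08.02.01.01 not covered. → 18%.
Line B: coniferous → 08.04; plywood → 08.04.04; planed → 08.04.04.03. Scheduled 35%. Harrowgate agreement on 08.01.02: 08.04.04.03 not covered. → 35%.
Line C: beech → 08.01; fibreboard → 08.01.02; rough → 08.01.02.01. Scheduled 32%. quota on 08.01 open → in-quota 9%; Harrowgate agreement on 08.01.02: wholly obtained → 2% available; preferential 2%; anti-dumping (Harrowgate, 08.01): +33%; total 2% + 33% = 35%. → 35%.
Line D: beech → 08.01; fibreboard → 08.01.02; planed → 08.01.02.03. Scheduled 30%. quota on 08.01 open → in-quota 9%. → 9%.
Sum: 18% + 35% + 35% + 9% = 97%.

97%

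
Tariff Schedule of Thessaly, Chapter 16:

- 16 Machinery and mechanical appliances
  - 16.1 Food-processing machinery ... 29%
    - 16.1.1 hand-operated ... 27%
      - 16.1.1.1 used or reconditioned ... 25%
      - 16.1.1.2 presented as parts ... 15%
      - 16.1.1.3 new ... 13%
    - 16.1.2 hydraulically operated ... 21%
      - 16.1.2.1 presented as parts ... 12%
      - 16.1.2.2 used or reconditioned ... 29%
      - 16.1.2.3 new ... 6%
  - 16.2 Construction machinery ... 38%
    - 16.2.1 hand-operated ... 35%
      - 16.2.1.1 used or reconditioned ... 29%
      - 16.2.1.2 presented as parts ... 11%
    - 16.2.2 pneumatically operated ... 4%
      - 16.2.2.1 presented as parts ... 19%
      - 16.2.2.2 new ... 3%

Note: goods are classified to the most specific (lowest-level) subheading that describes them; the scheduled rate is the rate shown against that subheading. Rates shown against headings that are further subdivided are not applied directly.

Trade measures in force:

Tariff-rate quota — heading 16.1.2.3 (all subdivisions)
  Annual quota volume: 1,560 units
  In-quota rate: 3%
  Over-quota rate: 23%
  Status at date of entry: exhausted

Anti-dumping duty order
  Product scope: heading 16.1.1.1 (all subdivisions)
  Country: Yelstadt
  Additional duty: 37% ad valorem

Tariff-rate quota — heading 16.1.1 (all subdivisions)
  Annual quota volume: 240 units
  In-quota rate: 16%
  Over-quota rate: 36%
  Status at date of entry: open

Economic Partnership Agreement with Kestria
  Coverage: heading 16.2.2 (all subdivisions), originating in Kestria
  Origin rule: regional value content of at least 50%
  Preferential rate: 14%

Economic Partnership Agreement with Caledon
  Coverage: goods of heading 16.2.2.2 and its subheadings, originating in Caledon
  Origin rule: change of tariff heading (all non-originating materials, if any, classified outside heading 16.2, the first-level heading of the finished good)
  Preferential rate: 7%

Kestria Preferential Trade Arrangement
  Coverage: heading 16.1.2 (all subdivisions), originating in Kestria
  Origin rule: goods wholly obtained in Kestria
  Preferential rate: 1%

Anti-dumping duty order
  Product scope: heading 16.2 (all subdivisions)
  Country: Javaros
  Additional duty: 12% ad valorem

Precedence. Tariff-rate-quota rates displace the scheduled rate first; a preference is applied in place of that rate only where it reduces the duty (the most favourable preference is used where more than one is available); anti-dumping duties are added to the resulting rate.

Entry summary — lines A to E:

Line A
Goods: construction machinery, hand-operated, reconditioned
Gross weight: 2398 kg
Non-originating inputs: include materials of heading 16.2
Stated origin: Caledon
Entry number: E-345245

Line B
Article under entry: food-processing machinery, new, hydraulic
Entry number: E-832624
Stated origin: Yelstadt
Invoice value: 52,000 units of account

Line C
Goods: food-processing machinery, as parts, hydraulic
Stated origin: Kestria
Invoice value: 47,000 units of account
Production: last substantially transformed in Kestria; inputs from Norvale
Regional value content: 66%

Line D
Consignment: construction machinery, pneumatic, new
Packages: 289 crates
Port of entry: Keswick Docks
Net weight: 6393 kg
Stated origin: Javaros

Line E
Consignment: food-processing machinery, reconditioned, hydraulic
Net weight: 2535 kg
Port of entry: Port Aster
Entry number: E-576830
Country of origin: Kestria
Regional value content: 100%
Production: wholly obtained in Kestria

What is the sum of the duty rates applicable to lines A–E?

80%

Line A: construction → 16.2; hand-operated → 16.2.1; reconditioned → 16.2.1.1. Scheduled 29%. Caledon agreement on 16.2.2.2: 16.2.1.1 not covered. → 29%.
Line B: food-processing → 16.1; hydraulic → 16.1.2; new → 16.1.2.3. Scheduled 6%. quota on 16.1.2.3 exhausted → over-quota 23%. → 23%.
Line C: food-processing → 16.1; hydraulic → 16.1.2; as parts → 16.1.2.1. Scheduled 12%. Kestria agreement on 16.2.2: 16.1.2.1 not covered; Kestria agreement on 16.1.2: not wholly obtained. → 12%.
Line D: construction → 16.2; pneumatic → 16.2.2; new → 16.2.2.2. Scheduled 3%. anti-dumping (Javaros, 16.2): +12%; total 3% + 12% = 15%. → 15%.
Line E: food-processing → 16.1; hydraulic → 16.1.2; reconditioned → 16.1.2.2. Scheduled 29%. Kestria agreement on 16.2.2: 16.1.2.2 not covered; Kestria agreement on 16.1.2: wholly obtained → 1% available; preferential 1%. → 1%.
Sum: 29% + 23% + 12% + 15% + 1% = 80%.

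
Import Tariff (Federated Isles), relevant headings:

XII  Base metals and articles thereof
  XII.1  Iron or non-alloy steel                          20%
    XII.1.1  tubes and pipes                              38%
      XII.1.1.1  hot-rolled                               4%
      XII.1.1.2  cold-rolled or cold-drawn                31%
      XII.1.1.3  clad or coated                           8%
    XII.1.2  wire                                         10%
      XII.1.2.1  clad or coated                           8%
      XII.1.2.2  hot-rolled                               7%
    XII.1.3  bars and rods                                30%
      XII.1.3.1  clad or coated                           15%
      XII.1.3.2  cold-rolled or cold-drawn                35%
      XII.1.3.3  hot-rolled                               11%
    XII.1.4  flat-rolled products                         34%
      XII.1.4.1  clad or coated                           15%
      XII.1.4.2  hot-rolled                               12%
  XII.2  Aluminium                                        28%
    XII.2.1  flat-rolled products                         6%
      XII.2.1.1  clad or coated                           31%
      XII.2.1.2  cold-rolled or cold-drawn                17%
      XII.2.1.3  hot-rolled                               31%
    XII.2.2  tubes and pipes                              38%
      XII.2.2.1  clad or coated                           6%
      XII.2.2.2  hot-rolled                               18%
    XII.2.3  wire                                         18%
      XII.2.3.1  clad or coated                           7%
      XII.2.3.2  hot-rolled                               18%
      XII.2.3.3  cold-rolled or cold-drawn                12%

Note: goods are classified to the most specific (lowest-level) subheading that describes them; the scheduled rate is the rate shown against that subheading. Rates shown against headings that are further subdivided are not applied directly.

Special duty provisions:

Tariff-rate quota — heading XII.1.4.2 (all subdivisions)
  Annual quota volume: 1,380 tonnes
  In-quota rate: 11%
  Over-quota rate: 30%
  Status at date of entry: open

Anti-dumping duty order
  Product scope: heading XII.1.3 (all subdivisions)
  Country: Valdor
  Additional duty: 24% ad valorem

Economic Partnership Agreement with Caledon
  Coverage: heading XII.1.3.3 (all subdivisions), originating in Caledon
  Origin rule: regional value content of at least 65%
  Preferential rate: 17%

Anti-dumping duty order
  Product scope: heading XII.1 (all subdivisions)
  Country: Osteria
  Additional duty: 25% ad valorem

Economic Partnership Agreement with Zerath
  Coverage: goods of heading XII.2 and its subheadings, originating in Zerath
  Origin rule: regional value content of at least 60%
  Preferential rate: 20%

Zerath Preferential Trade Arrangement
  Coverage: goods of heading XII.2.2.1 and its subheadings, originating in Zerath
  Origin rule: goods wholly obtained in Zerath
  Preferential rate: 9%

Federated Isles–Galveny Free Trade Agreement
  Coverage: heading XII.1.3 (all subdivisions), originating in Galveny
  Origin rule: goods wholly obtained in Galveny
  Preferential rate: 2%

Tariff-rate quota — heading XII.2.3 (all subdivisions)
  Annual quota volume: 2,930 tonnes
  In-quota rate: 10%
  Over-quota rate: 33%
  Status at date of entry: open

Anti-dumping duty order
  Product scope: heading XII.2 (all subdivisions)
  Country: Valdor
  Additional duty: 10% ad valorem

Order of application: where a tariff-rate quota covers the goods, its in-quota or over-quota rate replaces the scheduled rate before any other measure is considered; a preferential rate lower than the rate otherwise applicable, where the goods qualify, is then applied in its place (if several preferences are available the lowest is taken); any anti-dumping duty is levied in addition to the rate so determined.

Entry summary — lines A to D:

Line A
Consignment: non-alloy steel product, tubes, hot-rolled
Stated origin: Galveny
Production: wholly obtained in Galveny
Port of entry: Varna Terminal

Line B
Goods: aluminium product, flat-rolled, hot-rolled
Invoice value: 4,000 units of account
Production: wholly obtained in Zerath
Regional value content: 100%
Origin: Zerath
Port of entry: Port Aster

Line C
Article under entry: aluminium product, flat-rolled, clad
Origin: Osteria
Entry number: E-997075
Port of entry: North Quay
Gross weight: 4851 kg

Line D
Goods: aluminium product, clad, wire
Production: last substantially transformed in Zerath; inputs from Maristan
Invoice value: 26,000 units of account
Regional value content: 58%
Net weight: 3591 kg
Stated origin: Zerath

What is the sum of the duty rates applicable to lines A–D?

Line A: non-alloy steel → XII.1; tubes → XII.1.1; hot-rolled → XII.1.1.1. Scheduled 4%. Galveny agreement on XII.1.3: XII.1.1.1 not covered. → 4%.
Line B: aluminium → XII.2; flat-rolled → XII.2.1; hot-rolled → XII.2.1.3. Scheduled 31%. Zerath agreement on XII.2: RVC ≥ 60% → 20% available; Zerath agreement on XII.2.2.1: XII.2.1.3 not covered; preferential 20%. → 20%.
Line C: aluminium → XII.2; flat-rolled → XII.2.1; clad → XII.2.1.1. Scheduled 31%. No special measure applies. → 31%.
Line D: aluminium → XII.2; wire → XII.2.3; clad → XII.2.3.1. Scheduled 7%. quota on XII.2.3 open → in-quota 10%; Zerath agreement on XII.2: RVC < 60%; Zerath agreement on XII.2.2.1: XII.2.3.1 not covered. → 10%.
Sum: 4% + 20% + 31% + 10% = 65%.

65%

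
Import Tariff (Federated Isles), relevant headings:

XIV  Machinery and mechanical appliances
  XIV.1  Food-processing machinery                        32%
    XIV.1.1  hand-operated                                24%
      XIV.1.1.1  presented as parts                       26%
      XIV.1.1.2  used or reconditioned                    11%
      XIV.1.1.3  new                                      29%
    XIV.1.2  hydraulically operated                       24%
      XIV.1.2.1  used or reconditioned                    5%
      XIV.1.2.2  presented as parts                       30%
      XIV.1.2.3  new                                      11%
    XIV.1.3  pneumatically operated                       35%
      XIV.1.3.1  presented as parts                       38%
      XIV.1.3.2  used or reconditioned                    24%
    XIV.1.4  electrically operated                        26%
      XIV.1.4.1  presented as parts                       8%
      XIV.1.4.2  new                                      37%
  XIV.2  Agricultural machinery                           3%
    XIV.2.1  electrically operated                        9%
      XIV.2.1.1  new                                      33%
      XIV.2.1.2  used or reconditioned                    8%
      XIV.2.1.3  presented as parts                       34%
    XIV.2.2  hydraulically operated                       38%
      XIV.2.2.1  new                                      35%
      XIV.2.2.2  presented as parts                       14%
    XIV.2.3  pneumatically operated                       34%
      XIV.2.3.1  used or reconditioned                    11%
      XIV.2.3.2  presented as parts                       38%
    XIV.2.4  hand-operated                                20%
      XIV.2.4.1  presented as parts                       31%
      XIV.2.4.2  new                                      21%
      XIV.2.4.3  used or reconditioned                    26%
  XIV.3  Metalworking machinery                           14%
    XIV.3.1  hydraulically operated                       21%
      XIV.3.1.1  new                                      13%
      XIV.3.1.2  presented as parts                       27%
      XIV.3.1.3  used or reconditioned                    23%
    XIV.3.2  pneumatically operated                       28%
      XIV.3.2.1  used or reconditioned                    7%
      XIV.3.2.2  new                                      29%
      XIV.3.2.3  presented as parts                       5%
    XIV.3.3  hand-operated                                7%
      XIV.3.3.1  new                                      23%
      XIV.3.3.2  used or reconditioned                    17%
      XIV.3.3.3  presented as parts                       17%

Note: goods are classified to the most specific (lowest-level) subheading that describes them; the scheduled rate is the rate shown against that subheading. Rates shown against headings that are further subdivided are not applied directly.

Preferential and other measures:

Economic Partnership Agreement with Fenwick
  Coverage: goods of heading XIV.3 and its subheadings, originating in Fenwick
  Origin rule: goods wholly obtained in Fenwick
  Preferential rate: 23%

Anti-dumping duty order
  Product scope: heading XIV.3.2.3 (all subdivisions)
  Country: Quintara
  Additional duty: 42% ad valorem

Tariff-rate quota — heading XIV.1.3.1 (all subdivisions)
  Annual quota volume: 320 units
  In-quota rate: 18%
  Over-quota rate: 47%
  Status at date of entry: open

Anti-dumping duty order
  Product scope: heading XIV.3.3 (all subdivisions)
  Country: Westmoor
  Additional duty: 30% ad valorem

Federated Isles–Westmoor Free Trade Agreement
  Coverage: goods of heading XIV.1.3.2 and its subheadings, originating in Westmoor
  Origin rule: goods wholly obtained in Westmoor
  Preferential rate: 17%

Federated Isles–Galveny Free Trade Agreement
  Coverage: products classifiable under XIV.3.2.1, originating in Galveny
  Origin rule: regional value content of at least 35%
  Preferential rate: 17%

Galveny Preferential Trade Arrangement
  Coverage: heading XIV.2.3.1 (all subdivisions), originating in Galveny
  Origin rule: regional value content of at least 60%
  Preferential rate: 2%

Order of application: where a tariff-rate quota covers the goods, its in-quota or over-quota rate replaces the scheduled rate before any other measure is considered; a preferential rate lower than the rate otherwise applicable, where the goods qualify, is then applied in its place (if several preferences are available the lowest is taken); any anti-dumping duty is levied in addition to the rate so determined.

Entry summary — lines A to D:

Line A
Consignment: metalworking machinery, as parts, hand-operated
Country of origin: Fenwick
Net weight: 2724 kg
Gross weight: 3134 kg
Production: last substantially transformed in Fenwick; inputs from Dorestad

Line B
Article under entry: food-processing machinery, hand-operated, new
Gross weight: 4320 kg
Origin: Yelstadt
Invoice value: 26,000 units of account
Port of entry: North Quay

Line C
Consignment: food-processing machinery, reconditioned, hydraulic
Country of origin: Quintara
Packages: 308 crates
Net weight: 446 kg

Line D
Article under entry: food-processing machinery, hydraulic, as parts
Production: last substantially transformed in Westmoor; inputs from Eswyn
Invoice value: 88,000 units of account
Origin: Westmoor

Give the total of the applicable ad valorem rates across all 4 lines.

Line A: metalworking → XIV.3; hand-operated → XIV.3.3; as parts → XIV.3.3.3. Scheduled 17%. Fenwick agreement on XIV.3: not wholly obtained. → 17%.
Line B: food-processing → XIV.1; hand-operated → XIV.1.1; new → XIV.1.1.3. Scheduled 29%. No special measure applies. → 29%.
Line C: food-processing → XIV.1; hydraulic → XIV.1.2; reconditioned → XIV.1.2.1. Scheduled 5%. No special measure applies. → 5%.
Line D: food-processing → XIV.1; hydraulic → XIV.1.2; as parts → XIV.1.2.2. Scheduled 30%. Westmoor agreement on XIV.1.3.2: XIV.1.2.2 not covered. → 30%.
Sum: 17% + 29% + 5% + 30% = 81%.

81%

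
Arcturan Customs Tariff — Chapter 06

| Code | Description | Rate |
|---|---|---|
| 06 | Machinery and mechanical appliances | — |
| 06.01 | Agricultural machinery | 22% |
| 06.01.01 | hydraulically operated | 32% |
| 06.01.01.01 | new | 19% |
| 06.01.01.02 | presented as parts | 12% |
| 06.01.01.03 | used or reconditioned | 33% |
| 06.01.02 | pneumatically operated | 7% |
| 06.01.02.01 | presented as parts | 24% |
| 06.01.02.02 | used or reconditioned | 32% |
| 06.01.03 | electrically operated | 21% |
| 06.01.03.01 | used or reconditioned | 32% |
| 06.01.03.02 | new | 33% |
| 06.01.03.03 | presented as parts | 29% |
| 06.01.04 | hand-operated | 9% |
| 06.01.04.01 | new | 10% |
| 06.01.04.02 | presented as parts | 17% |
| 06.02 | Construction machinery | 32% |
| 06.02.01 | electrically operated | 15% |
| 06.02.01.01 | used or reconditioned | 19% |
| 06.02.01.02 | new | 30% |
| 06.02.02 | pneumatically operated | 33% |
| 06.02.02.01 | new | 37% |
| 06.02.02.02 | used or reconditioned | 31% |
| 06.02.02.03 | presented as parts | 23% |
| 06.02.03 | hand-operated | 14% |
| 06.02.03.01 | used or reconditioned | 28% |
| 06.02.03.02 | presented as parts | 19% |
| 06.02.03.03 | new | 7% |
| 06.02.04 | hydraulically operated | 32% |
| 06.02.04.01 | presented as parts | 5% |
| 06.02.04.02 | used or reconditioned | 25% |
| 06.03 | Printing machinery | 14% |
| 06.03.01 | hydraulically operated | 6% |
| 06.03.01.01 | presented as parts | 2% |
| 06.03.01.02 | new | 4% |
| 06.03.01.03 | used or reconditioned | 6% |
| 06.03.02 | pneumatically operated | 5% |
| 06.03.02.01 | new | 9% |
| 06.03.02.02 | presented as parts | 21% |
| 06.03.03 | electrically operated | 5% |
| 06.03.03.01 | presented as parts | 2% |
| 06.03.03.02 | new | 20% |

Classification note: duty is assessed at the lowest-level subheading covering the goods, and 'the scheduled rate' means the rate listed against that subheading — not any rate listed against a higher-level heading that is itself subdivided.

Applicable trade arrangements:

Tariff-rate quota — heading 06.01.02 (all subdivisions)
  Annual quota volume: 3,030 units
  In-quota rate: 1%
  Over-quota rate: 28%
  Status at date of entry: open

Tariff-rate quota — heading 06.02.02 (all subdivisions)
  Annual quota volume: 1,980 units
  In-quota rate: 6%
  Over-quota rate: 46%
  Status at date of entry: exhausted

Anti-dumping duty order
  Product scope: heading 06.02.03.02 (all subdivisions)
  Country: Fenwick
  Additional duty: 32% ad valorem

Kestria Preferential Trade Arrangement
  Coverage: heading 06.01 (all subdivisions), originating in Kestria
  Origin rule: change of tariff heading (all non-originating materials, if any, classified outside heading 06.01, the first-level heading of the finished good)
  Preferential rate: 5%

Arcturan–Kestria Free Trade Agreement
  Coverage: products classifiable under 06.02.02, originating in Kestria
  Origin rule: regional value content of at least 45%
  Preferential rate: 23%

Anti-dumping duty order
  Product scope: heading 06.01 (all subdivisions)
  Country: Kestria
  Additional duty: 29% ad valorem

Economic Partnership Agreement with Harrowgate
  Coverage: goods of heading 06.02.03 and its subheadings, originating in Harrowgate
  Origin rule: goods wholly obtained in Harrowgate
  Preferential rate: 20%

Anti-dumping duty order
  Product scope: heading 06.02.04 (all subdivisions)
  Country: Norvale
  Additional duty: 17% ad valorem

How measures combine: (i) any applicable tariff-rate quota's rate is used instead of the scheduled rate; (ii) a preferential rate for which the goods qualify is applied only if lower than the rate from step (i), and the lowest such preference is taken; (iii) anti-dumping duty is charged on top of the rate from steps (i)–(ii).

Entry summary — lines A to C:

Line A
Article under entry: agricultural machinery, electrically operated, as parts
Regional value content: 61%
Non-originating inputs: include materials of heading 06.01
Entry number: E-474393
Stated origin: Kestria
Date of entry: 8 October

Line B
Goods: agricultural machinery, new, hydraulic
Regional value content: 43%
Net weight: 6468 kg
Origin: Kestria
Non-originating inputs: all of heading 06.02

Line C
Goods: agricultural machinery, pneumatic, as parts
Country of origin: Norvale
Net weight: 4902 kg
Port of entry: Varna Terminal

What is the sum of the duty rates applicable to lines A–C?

Line A: agricultural → 06.01; electrically operated → 06.01.03; as parts → 06.01.03.03. Scheduled 29%. Kestria agreement on 06.01: CTH not met; Kestria agreement on 06.02.02: 06.01.03.03 not covered; anti-dumping (Kestria, 06.01): +29%; total 29% + 29% = 58%. → 58%.
Line B: agricultural → 06.01; hydraulic → 06.01.01; new → 06.01.01.01. Scheduled 19%. Kestria agreement on 06.01: CTH met → 5% available; Kestria agreement on 06.02.02: 06.01.01.01 not covered; preferential 5%; anti-dumping (Kestria, 06.01): +29%; total 5% + 29% = 34%. → 34%.
Line C: agricultural → 06.01; pneumatic → 06.01.02; as parts → 06.01.02.01. Scheduled 24%. quota on 06.01.02 open → in-quota 1%. → 1%.
Sum: 58% + 34% + 1% = 93%.

93%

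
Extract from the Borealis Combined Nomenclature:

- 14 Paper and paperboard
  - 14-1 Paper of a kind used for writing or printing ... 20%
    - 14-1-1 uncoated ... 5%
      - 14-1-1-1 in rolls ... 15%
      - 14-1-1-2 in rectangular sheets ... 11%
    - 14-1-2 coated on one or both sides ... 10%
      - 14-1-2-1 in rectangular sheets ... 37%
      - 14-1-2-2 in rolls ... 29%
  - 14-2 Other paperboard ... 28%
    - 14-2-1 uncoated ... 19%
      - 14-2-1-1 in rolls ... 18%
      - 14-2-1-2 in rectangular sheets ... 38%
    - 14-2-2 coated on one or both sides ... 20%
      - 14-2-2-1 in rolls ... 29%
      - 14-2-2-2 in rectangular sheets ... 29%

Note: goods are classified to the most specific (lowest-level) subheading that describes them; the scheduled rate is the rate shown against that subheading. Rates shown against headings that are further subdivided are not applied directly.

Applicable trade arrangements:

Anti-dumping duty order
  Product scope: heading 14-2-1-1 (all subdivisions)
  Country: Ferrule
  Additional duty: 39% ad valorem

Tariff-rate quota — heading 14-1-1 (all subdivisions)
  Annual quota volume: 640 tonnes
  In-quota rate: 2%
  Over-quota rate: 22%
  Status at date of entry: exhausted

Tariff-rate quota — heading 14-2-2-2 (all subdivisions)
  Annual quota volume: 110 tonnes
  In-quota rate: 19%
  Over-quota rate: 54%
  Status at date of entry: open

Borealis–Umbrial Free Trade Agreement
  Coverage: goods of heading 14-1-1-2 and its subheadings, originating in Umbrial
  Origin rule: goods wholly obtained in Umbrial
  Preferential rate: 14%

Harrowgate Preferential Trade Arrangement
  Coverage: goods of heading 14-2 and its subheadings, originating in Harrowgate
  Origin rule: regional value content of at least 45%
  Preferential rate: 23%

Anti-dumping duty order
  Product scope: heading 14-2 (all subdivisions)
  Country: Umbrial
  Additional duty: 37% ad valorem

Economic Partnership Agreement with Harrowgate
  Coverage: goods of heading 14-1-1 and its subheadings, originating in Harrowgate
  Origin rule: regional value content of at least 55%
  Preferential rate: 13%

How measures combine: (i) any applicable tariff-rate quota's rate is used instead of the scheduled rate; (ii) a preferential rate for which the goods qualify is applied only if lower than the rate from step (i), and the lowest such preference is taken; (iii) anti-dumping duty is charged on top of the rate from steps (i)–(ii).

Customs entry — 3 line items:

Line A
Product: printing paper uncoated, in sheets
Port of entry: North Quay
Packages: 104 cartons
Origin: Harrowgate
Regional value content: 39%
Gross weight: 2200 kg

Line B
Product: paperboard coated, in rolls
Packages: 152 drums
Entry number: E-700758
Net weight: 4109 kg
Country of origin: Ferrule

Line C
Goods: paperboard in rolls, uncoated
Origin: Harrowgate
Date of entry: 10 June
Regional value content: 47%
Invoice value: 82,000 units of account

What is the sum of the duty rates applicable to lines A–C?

69%

Line A: printing paper → 14-1; uncoated → 14-1-1; in sheets → 14-1-1-2. Scheduled 11%. quota on 14-1-1 exhausted → over-quota 22%; Harrowgate agreement on 14-2: 14-1-1-2 not covered; Harrowgate agreement on 14-1-1: RVC < 55%. → 22%.
Line B: paperboard → 14-2; coated → 14-2-2; in rolls → 14-2-2-1. Scheduled 29%. No special measure applies. → 29%.
Line C: paperboard → 14-2; uncoated → 14-2-1; in rolls → 14-2-1-1. Scheduled 18%. Harrowgate agreement on 14-2: RVC ≥ 45% → 23% available; Harrowgate agreement on 14-1-1: 14-2-1-1 not covered; preference 23% not lower than 18% → no reduction. → 18%.
Sum: 22% + 29% + 18% = 69%.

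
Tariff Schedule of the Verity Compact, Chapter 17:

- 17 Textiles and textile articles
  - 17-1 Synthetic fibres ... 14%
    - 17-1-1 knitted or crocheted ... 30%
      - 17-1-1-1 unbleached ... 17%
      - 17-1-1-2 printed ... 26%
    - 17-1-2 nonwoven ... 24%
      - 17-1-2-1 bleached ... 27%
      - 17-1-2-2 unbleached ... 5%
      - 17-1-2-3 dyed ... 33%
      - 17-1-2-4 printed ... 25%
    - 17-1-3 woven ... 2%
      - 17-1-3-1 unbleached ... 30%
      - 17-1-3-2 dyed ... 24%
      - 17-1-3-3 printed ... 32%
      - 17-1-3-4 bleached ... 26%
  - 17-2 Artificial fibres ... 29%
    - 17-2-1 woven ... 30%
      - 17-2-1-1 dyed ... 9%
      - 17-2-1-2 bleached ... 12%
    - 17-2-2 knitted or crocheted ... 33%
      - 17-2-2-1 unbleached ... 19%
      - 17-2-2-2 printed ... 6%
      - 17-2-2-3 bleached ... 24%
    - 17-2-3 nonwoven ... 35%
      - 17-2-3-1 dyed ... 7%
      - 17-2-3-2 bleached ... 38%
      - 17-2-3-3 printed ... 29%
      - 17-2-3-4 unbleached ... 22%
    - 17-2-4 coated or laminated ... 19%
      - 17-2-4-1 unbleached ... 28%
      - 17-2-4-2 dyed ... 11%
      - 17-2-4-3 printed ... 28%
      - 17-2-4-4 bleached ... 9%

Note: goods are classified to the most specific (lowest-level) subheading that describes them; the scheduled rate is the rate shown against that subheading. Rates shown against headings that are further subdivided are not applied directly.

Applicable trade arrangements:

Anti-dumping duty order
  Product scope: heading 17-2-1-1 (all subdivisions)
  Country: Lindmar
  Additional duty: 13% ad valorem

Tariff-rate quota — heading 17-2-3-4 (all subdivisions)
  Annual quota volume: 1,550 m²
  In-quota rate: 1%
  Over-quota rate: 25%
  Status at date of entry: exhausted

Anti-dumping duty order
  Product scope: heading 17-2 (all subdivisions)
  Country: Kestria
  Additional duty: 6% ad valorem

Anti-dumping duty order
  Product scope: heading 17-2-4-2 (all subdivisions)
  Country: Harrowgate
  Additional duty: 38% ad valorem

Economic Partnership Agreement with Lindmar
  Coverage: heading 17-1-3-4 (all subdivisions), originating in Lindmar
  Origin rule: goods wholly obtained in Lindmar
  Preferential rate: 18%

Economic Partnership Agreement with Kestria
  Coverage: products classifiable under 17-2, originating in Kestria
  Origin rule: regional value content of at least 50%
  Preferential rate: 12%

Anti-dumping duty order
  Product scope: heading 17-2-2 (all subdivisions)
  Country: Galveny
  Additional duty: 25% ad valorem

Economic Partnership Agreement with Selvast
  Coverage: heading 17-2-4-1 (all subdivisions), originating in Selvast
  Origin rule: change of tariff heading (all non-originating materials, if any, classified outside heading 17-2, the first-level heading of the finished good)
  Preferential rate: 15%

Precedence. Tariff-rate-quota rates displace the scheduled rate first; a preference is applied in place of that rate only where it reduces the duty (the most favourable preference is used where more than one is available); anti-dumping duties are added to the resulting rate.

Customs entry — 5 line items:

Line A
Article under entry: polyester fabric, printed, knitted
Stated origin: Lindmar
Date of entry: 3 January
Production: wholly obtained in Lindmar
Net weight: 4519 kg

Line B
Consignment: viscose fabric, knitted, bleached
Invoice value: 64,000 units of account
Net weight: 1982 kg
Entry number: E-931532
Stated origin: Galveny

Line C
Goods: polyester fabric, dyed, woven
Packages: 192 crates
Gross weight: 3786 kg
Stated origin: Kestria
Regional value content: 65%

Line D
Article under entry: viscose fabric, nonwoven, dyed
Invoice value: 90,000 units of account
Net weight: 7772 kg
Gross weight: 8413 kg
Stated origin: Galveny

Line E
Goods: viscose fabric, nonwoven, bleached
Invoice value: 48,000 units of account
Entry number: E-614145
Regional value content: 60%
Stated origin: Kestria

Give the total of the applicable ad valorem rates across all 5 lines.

124%

Line A: polyester → 17-1; knitted → 17-1-1; printed → 17-1-1-2. Scheduled 26%. Lindmar agreement on 17-1-3-4: 17-1-1-2 not covered. → 26%.
Line B: viscose → 17-2; knitted → 17-2-2; bleached → 17-2-2-3. Scheduled 24%. anti-dumping (Galveny, 17-2-2): +25%; total 24% + 25% = 49%. → 49%.
Line C: polyester → 17-1; woven → 17-1-3; dyed → 17-1-3-2. Scheduled 24%. Kestria agreement on 17-2: 17-1-3-2 not covered. → 24%.
Line D: viscose → 17-2; nonwoven → 17-2-3; dyed → 17-2-3-1. Scheduled 7%. No special measure applies. → 7%.
Line E: viscose → 17-2; nonwoven → 17-2-3; bleached → 17-2-3-2. Scheduled 38%. Kestria agreement on 17-2: RVC ≥ 50% → 12% available; preferential 12%; anti-dumping (Kestria, 17-2): +6%; total 12% + 6% = 18%. → 18%.
Sum: 26% + 49% + 24% + 7% + 18% = 124%.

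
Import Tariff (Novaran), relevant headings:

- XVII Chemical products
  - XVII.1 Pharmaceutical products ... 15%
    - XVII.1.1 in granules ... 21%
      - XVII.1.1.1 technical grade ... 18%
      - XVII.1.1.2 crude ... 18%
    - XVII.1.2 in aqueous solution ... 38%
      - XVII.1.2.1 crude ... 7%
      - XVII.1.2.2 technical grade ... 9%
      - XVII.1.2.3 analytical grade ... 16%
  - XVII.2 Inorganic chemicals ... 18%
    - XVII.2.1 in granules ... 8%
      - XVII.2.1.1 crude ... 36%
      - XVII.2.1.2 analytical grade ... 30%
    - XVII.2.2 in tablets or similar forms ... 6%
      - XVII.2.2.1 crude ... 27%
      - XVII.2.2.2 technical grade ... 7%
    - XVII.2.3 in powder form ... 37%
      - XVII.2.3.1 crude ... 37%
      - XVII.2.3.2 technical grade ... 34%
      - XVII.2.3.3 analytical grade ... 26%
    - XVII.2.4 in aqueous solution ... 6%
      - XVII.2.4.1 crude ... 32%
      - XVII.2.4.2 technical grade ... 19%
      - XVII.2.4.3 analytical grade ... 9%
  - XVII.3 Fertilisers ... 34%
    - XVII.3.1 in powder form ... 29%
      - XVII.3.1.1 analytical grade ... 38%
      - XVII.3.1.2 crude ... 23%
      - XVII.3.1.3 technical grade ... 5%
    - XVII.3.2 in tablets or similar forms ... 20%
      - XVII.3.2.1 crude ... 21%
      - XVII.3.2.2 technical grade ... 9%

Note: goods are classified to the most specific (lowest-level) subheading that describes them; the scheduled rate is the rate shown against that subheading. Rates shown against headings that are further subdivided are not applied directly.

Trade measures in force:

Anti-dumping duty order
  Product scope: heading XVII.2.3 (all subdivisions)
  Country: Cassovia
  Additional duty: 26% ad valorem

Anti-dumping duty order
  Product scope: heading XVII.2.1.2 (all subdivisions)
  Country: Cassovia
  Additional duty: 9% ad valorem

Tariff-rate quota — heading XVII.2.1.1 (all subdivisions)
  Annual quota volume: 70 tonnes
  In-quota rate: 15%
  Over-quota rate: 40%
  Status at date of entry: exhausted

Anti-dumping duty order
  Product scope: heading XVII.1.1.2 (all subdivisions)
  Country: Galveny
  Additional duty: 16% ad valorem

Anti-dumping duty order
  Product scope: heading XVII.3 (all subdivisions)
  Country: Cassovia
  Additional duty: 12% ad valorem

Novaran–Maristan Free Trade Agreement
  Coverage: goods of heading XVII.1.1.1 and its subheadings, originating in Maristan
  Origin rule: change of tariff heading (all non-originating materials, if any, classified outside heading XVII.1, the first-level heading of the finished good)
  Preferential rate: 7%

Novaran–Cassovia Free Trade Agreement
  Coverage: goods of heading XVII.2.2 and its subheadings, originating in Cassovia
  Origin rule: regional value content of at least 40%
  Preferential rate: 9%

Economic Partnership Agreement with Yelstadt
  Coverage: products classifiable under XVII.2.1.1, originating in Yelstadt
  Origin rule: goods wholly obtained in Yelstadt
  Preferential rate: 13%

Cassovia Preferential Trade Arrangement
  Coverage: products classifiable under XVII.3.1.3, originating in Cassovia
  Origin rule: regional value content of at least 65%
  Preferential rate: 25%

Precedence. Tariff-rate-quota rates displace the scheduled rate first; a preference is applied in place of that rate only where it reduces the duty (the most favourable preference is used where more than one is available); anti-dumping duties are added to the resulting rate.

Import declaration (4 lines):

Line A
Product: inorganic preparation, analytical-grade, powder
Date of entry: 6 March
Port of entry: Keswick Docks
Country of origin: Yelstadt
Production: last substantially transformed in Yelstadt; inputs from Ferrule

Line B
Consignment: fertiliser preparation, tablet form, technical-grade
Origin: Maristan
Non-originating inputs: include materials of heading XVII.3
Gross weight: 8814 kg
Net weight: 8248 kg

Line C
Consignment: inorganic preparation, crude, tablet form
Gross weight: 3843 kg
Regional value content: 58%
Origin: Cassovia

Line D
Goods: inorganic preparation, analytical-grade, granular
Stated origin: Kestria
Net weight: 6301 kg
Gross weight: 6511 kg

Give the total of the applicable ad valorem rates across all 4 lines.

Line A: inorganic → XVII.2; powder → XVII.2.3; analytical-grade → XVII.2.3.3. Scheduled 26%. Yelstadt agreement on XVII.2.1.1: XVII.2.3.3 not covered. → 26%.
Line B: fertiliser → XVII.3; tablet form → XVII.3.2; technical-grade → XVII.3.2.2. Scheduled 9%. Maristan agreement on XVII.1.1.1: XVII.3.2.2 not covered. → 9%.
Line C: inorganic → XVII.2; tablet form → XVII.2.2; crude → XVII.2.2.1. Scheduled 27%. Cassovia agreement on XVII.2.2: RVC ≥ 40% → 9% available; Cassovia agreement on XVII.3.1.3: XVII.2.2.1 not covered; preferential 9%. → 9%.
Line D: inorganic → XVII.2; granular → XVII.2.1; analytical-grade → XVII.2.1.2. Scheduled 30%. No special measure applies. → 30%.
Sum: 26% + 9% + 9% + 30% = 74%.

74%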